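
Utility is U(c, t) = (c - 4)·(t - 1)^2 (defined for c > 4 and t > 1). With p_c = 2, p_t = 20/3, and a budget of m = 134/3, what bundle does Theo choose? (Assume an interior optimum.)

MU_c = (t−1)^2, MU_t = 2·(c−4)·(t−1).
MRS = (1/2)·(t−1)/(c−4).
Tangency: set MRS = p_c/p_t = 2/(20/3) = 0.3.
So (1/2)·(t − 1)/(c − 4) = 0.3, i.e. (t − 1) = 0.6·(c − 4).
Rewrite the budget in excess-of-subsistence terms: 2·(c − 4) + (20/3)·(t − 1) = 134/3 − 2·4 − (20/3)·1 = 30.
Substituting, 6·(c − 4) = 30, so c − 4 = 5 and c* = 9.
Then t − 1 = 0.6·5 = 3, so t* = 4.

c* = 9, t* = 4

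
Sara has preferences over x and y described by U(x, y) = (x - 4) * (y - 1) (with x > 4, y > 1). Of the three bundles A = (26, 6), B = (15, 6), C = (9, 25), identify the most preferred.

Bundle C

Evaluate utility at each bundle:
U(A) = 110.
U(B) = 55.
U(C) = 120.
Highest utility is C, so C ≻ A ≻ B.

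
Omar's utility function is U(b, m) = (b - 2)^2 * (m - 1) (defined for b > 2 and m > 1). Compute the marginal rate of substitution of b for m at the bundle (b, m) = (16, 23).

MRS = 22/7

MU_b = 2·(b−2)·(m−1), MU_m = (b−2)^2.
MRS = (2/1)·(m−1)/(b−2).
At (16, 23): MRS = 22/7.
The indifference curve has slope −22/7 at this bundle.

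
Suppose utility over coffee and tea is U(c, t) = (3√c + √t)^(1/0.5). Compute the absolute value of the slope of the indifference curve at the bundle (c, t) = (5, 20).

For CES with ρ = 0.5, MRS = (3/1)·√(t/c).
At (5, 20): MRS = 6.
That is, one extra unit of c is worth 6 units of t at the margin.

MRS = 6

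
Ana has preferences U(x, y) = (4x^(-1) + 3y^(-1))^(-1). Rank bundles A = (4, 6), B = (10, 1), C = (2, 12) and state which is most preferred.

Evaluate utility at each bundle:
U(A) = 0.667.
U(B) = 0.294.
U(C) = 0.444.
Highest utility is A, so A ≻ C ≻ B.

Bundle A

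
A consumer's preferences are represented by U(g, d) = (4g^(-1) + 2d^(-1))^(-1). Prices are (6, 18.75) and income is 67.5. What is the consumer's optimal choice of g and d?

For CES with ρ = -1, MRS = (4/2)·(d/g)^2.
Tangency: set MRS = p_g/p_d = 6/18.75 = 8/25.
So (d/g)^2 = 4/25; taking the square root, d/g = 0.4, i.e. d = 0.4·g.
Substitute into the budget 6·g + 18.75·d = 67.5: 13.5·g = 67.5, so g* = 5 and d* = 0.4·5 = 2.

g* = 5, d* = 2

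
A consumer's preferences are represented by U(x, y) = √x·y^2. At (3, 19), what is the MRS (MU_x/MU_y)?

MU_x = 0.5·x^(-0.5)·y^2 and MU_y = 2·√x·y.
MRS = MU_x/MU_y = (0.25)·y/x.
At (3, 19): MRS = 19/12.
That is, one extra unit of x is worth 19/12 units of y at the margin.

MRS = 19/12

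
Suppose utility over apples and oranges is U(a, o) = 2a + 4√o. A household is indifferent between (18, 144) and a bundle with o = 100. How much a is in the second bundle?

U(18, 144) = 84.
Set U(a, 100) = 84 and solve.
With o = 100: √100 = 10, so 2a = 84 − 4·10 = 44 and a = 22.
Check: U(22, 100) = 84.

a = 22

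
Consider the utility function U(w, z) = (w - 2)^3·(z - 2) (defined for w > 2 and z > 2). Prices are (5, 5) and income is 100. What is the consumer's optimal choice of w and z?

w* = 14, z* = 6

MU_w = 3·(w−2)^2·(z−2), MU_z = (w−2)^3.
MRS = (3/1)·(z−2)/(w−2).
Tangency: set MRS = p_w/p_z = 5/5 = 1.
So (3/1)·(z − 2)/(w − 2) = 1, i.e. (z − 2) = (1/3)·(w − 2).
Rewrite the budget in excess-of-subsistence terms: 5·(w − 2) + 5·(z − 2) = 100 − 5·2 − 5·2 = 80.
Substituting, (20/3)·(w − 2) = 80, so w − 2 = 12 and w* = 14.
Then z − 2 = (1/3)·12 = 4, so z* = 6.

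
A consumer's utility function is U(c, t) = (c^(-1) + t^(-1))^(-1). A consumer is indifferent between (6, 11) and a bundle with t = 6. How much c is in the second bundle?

U depends on (c, t) only through S = c^(-1) + t^(-1), so equal utility means equal S. At (6, 11): S = 17/66.
With t = 6: 6^(-1) = 1/6, so c^(-1) = 17/66 − 1/6 = 1/11.
Hence c = 1/(1/11) = 11.
Check: U(11, 6) = 3.8824.

c = 11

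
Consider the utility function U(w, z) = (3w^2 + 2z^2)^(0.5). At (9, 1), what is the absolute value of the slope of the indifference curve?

For CES with ρ = 2, MRS = (3/2)·(z/w)^(-1).
At (9, 1): MRS = 13.5.
The indifference curve has slope −13.5 at this bundle.

MRS = 13.5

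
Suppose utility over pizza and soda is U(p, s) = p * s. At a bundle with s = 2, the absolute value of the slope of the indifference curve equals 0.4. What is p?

MU_p = s and MU_s = p.
MRS = MU_p/MU_s = s/p.
Substitute s = 2: MRS = 2/p. Setting 2/p = 0.4 gives p = 2/0.4 = 5.

p = 5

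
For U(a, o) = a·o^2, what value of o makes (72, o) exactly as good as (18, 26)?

o = 13

U(18, 26) = 12168.
Set U(72, o) = 12168 and solve.
With a = 72: o^2 = 12168/72 = 169; taking the square root, o = 13.
Check: U(72, 13) = 12168.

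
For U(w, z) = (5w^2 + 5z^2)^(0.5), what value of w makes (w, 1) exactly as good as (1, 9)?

U depends on (w, z) only through S = 5w^2 + 5z^2, so equal utility means equal S. At (1, 9): S = 410.
With z = 1: 5·1^2 = 5, so 5w^2 = 410 − 5 = 405, i.e. w^2 = 81.
Hence w = √81 = 9.
Check: U(9, 1) = 20.2485.

w = 9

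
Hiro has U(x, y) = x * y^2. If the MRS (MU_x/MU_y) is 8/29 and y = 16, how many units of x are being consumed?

MU_x = y^2 and MU_y = 2·x·y.
MRS = MU_x/MU_y = (1/2)·y/x.
Substitute y = 16: MRS = 8/x. Setting 8/x = 8/29 gives x = 8/(8/29) = 29.

x = 29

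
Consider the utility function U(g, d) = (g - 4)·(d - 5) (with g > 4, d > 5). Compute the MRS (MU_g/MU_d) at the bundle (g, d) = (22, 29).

MU_g = (d−5), MU_d = (g−4).
MRS = (d−5)/(g−4).
At (22, 29): MRS = 4/3.
That is, one extra unit of g is worth 4/3 units of d at the margin.

MRS = 4/3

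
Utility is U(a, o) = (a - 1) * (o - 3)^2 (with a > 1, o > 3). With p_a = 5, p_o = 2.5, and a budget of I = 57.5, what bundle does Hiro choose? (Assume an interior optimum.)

a* = 4, o* = 15

MU_a = (o−3)^2, MU_o = 2·(a−1)·(o−3).
MRS = (1/2)·(o−3)/(a−1).
Tangency: set MRS = p_a/p_o = 5/2.5 = 2.
So (1/2)·(o − 3)/(a − 1) = 2, i.e. (o − 3) = 4·(a − 1).
Rewrite the budget in excess-of-subsistence terms: 5·(a − 1) + 2.5·(o − 3) = 57.5 − 5·1 − 2.5·3 = 45.
Substituting, 15·(a − 1) = 45, so a − 1 = 3 and a* = 4.
Then o − 3 = 4·3 = 12, so o* = 15.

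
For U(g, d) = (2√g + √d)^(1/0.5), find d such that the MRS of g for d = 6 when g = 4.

For CES with ρ = 0.5, MRS = (2/1)·√(d/g).
Setting (2/1)·√(d/4) = 6 gives √(d/4) = 3, so d/4 = 9 and d = 36.

d = 36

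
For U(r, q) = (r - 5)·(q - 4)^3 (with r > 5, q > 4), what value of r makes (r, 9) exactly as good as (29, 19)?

r = 653

U(29, 19) = 81000.
Set U(r, 9) = 81000 and solve.
With q = 9: (9 − 4)^3 = 125, so (r − 5) = 81000/125 = 648.
So r = 5 + 648 = 653.
Check: U(653, 9) = 81000.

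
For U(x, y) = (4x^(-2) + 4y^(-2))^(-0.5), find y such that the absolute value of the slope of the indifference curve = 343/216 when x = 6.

For CES with ρ = -2, MRS = (y/x)^3.
Setting (y/6)^3 = 343/216 gives y/6 = 7/6 and y = 7.

y = 7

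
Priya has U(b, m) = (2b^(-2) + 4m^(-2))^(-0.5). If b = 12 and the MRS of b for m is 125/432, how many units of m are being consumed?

m = 10

For CES with ρ = -2, MRS = (2/4)·(m/b)^3.
Setting (2/4)·(m/12)^3 = 125/432 gives (m/12)^3 = 125/216, so m/12 = 5/6 and m = 10.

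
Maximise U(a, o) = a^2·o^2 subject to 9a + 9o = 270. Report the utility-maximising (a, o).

MU_a = 2·a·o^2 and MU_o = 2·a^2·o.
MRS = MU_a/MU_o = o/a.
Tangency: set MRS = p_a/p_o = 9/9 = 1.
So o/a = 1, i.e. o = a.
Substitute into the budget 9·a + 9·o = 270: 18·a = 270, so a* = 15.
Then o* = 15.

a* = 15, o* = 15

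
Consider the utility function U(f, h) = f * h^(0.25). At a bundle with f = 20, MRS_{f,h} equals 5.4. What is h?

MU_f = h^(0.25) and MU_h = 0.25·f·h^(-0.75).
MRS = MU_f/MU_h = (4)·h/f.
Substitute f = 20: MRS = h/5. Setting h/5 = 5.4 gives h = 5.4·5 = 27.

h = 27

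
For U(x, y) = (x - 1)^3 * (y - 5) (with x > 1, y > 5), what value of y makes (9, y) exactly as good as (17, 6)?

y = 13

U(17, 6) = 4096.
Set U(9, y) = 4096 and solve.
With x = 9: (9 − 1)^3 = 512, so (y − 5) = 4096/512 = 8.
So y = 5 + 8 = 13.
Check: U(9, 13) = 4096.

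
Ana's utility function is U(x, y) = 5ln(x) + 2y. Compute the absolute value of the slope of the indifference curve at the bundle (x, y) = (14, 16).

MU_x = 5/x, MU_y = 2.
MRS = 5/x ÷ 2.
At (14, 16): MRS = 5/28.
So at (14, 16) the consumer would give up 5/28 units of y for one more unit of x.

MRS = 5/28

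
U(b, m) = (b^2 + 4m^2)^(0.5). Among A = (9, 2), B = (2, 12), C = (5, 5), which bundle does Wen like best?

Evaluate utility at each bundle:
U(A) = 9.849.
U(B) = 24.083.
U(C) = 11.180.
Highest utility is B, so B ≻ C ≻ A.

Bundle B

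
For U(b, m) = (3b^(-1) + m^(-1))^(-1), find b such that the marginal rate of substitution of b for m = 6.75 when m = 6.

b = 4

For CES with ρ = -1, MRS = (3/1)·(m/b)^2.
Setting (3/1)·(6/b)^2 = 6.75 gives (6/b)^2 = 2.25, so 6/b = 1.5 and b = 4.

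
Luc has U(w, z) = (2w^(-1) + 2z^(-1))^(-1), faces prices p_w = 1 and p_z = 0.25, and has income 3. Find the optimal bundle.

For CES with ρ = -1, MRS = (z/w)^2.
Tangency: set MRS = p_w/p_z = 1/0.25 = 4.
So (z/w)^2 = 4; taking the square root, z/w = 2, i.e. z = 2·w.
Substitute into the budget 1·w + 0.25·z = 3: 1.5·w = 3, so w* = 2 and z* = 2·2 = 4.

w* = 2, z* = 4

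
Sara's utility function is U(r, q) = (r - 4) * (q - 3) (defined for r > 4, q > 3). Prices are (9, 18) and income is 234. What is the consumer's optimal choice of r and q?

MU_r = (q−3), MU_q = (r−4).
MRS = (q−3)/(r−4).
Tangency: set MRS = p_r/p_q = 9/18 = 0.5.
So (q − 3)/(r − 4) = 0.5, i.e. (q − 3) = 0.5·(r − 4).
Rewrite the budget in excess-of-subsistence terms: 9·(r − 4) + 18·(q − 3) = 234 − 9·4 − 18·3 = 144.
Substituting, 18·(r − 4) = 144, so r − 4 = 8 and r* = 12.
Then q − 3 = 0.5·8 = 4, so q* = 7.

r* = 12, q* = 7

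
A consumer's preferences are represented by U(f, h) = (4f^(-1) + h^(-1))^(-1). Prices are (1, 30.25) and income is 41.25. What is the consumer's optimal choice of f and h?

For CES with ρ = -1, MRS = (4/1)·(h/f)^2.
Tangency: set MRS = p_f/p_h = 1/30.25 = 4/121.
So (h/f)^2 = 1/121; taking the square root, h/f = 1/11, i.e. h = (1/11)·f.
Substitute into the budget 1·f + 30.25·h = 41.25: 3.75·f = 41.25, so f* = 11 and h* = (1/11)·11 = 1.

f* = 11, h* = 1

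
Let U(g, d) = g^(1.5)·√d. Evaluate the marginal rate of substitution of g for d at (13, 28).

MU_g = 1.5·√g·√d and MU_d = 0.5·g^(1.5)·d^(-0.5).
MRS = MU_g/MU_d = (3)·d/g.
At (13, 28): MRS = 84/13.
So at (13, 28) the consumer would give up 84/13 units of d for one more unit of g.

MRS = 84/13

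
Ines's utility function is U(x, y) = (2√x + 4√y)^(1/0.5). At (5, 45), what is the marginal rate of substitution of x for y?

For CES with ρ = 0.5, MRS = (2/4)·√(y/x).
At (5, 45): MRS = 1.5.
So at (5, 45) the consumer would give up 1.5 units of y for one more unit of x.

MRS = 1.5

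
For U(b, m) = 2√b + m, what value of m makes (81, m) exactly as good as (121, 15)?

U(121, 15) = 37.
Set U(81, m) = 37 and solve.
With b = 81: √81 = 9, so m = 37 − 2·9 = 19.
Check: U(81, 19) = 37.

m = 19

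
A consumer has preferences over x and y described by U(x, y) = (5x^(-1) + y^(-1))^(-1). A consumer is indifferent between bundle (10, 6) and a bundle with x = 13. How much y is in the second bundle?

y = 39/11

U depends on (x, y) only through S = 5x^(-1) + y^(-1), so equal utility means equal S. At (10, 6): S = 2/3.
With x = 13: 5·13^(-1) = 5/13, so y^(-1) = 2/3 − 5/13 = 11/39.
Hence y = 1/(11/39) = 39/11.
Check: U(13, 39/11) = 1.5.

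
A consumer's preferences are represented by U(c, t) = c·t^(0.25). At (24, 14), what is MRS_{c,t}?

MU_c = t^(0.25) and MU_t = 0.25·c·t^(-0.75).
MRS = MU_c/MU_t = (4)·t/c.
At (24, 14): MRS = 7/3.
The indifference curve has slope −7/3 at this bundle.

MRS = 7/3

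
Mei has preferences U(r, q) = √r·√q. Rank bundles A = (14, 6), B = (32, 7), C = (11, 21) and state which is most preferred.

Bundle C

Evaluate utility at each bundle:
U(A) = 9.165.
U(B) = 14.967.
U(C) = 15.199.
Highest utility is C, so C ≻ B ≻ A.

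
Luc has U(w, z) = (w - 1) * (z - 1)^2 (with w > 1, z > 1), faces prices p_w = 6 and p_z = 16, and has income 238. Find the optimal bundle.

MU_w = (z−1)^2, MU_z = 2·(w−1)·(z−1).
MRS = (1/2)·(z−1)/(w−1).
Tangency: set MRS = p_w/p_z = 6/16 = 0.375.
So (1/2)·(z − 1)/(w − 1) = 0.375, i.e. (z − 1) = 0.75·(w − 1).
Rewrite the budget in excess-of-subsistence terms: 6·(w − 1) + 16·(z − 1) = 238 − 6·1 − 16·1 = 216.
Substituting, 18·(w − 1) = 216, so w − 1 = 12 and w* = 13.
Then z − 1 = 0.75·12 = 9, so z* = 10.

w* = 13, z* = 10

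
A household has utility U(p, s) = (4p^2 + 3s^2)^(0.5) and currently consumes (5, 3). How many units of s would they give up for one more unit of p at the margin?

For CES with ρ = 2, MRS = (4/3)·(s/p)^(-1).
At (5, 3): MRS = 20/9.
That is, one extra unit of p is worth 20/9 units of s at the margin.

MRS = 20/9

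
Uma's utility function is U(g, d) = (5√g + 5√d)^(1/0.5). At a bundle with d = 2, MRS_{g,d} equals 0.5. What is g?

g = 8

For CES with ρ = 0.5, MRS = √(d/g).
Setting √(2/g) = 0.5 gives 2/g = 0.25 and g = 8.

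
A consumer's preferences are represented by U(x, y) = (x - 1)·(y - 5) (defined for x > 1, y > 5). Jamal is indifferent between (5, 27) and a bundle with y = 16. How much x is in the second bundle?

U(5, 27) = 88.
Set U(x, 16) = 88 and solve.
With y = 16: (16 − 5) = 11, so (x − 1) = 88/11 = 8.
So x = 1 + 8 = 9.
Check: U(9, 16) = 88.

x = 9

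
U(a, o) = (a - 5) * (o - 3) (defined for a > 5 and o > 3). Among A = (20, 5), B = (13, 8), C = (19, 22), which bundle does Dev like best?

Evaluate utility at each bundle:
U(A) = 30.
U(B) = 40.
U(C) = 266.
Highest utility is C, so C ≻ B ≻ A.

Bundle C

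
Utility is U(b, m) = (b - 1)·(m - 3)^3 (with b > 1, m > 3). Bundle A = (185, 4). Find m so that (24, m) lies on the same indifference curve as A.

m = 5

U(185, 4) = 184.
Set U(24, m) = 184 and solve.
With b = 24: (24 − 1) = 23, so (m − 3)^3 = 184/23 = 8.
Taking the cube root (with m > 3): m − 3 = 2, so m = 5.
Check: U(24, 5) = 184.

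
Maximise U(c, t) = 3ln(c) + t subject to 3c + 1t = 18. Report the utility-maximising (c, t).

MU_c = 3/c, MU_t = 1.
MRS = 3/c ÷ 1.
Tangency: set MRS = p_c/p_t = 3/1 = 3.
MRS depends only on c: 3/c = 3 ⇒ c* = 3/3 = 1.
From the budget, 1·t = 18 − 3·1 = 15, so t* = 15.

c* = 1, t* = 15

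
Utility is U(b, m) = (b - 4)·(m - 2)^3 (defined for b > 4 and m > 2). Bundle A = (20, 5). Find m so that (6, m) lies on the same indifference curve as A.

U(20, 5) = 432.
Set U(6, m) = 432 and solve.
With b = 6: (6 − 4) = 2, so (m − 2)^3 = 432/2 = 216.
Taking the cube root (with m > 2): m − 2 = 6, so m = 8.
Check: U(6, 8) = 432.

m = 8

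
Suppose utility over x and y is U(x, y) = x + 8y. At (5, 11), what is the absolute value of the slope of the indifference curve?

MU_x = 1, MU_y = 8, so MRS = 1/8 = 0.125 at every bundle.
At (5, 11): MRS = 0.125.
The indifference curve has slope −0.125 at this bundle.

MRS = 0.125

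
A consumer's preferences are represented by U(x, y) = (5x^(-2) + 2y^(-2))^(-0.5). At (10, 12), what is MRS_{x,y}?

For CES with ρ = -2, MRS = (5/2)·(y/x)^3.
At (10, 12): MRS = 108/25.
That is, one extra unit of x is worth 108/25 units of y at the margin.

MRS = 108/25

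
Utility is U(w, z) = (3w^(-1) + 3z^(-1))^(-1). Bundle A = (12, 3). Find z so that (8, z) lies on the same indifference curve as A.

z = 24/7

U depends on (w, z) only through S = 3w^(-1) + 3z^(-1), so equal utility means equal S. At (12, 3): S = 1.25.
With w = 8: 3·8^(-1) = 0.375, so 3z^(-1) = 1.25 − 0.375 = 0.875, i.e. z^(-1) = 7/24.
Hence z = 1/(7/24) = 24/7.
Check: U(8, 24/7) = 0.8.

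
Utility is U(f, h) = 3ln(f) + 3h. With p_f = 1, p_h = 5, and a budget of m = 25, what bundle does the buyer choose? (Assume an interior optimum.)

MU_f = 3/f, MU_h = 3.
MRS = 3/f ÷ 3.
Tangency: set MRS = p_f/p_h = 1/5 = 0.2.
MRS depends only on f: 1/f = 0.2 ⇒ f* = 1/0.2 = 5.
From the budget, 5·h = 25 − 1·5 = 20, so h* = 4.

f* = 5, h* = 4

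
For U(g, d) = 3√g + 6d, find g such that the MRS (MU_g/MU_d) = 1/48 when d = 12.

g = 144

MU_g = 3/(2√g), MU_d = 6.
MRS = 3/(2√g) ÷ 6.
MRS depends only on g: 0.25/√g = 1/48 ⇒ √g = 0.25/(1/48) = 12 ⇒ g = 144.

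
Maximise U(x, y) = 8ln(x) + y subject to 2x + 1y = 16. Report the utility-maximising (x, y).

MU_x = 8/x, MU_y = 1.
MRS = 8/x ÷ 1.
Tangency: set MRS = p_x/p_y = 2/1 = 2.
MRS depends only on x: 8/x = 2 ⇒ x* = 8/2 = 4.
From the budget, 1·y = 16 − 2·4 = 8, so y* = 8.

x* = 4, y* = 8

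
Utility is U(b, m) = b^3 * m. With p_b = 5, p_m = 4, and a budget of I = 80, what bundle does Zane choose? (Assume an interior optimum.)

MU_b = 3·b^2·m and MU_m = b^3.
MRS = MU_b/MU_m = (3/1)·m/b.
Tangency: set MRS = p_b/p_m = 5/4 = 1.25.
So (3/1)·m/b = 1.25, i.e. m = (5/12)·b.
Substitute into the budget 5·b + 4·m = 80: (20/3)·b = 80, so b* = 12.
Then m* = (5/12)·12 = 5.

b* = 12, m* = 5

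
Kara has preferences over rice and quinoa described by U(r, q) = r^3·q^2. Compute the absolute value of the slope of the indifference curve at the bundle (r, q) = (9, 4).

MU_r = 3·r^2·q^2 and MU_q = 2·r^3·q.
MRS = MU_r/MU_q = (3/2)·q/r.
At (9, 4): MRS = 2/3.
The indifference curve has slope −2/3 at this bundle.

MRS = 2/3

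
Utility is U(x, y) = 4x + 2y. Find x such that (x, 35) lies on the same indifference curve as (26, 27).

U(26, 27) = 158.
Set U(x, 35) = 158 and solve.
4x + 2·35 = 158 ⇒ 4x = 88 ⇒ x = 22.
Check: U(22, 35) = 158.

x = 22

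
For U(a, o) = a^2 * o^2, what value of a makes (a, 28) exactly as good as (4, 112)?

U(4, 112) = 200704.
Set U(a, 28) = 200704 and solve.
With o = 28: 28^2 = 784, so a^2 = 200704/784 = 256; taking the square root, a = 16.
Check: U(16, 28) = 200704.

a = 16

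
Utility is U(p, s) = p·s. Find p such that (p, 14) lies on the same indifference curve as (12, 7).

U(12, 7) = 84.
Set U(p, 14) = 84 and solve.
With s = 14: p = 84/14 = 6.
Check: U(6, 14) = 84.

p = 6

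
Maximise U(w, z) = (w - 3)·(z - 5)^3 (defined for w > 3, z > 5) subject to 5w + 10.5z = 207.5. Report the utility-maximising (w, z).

MU_w = (z−5)^3, MU_z = 3·(w−3)·(z−5)^2.
MRS = (1/3)·(z−5)/(w−3).
Tangency: set MRS = p_w/p_z = 5/10.5 = 10/21.
So (1/3)·(z − 5)/(w − 3) = 10/21, i.e. (z − 5) = (10/7)·(w − 3).
Rewrite the budget in excess-of-subsistence terms: 5·(w − 3) + 10.5·(z − 5) = 207.5 − 5·3 − 10.5·5 = 140.
Substituting, 20·(w − 3) = 140, so w − 3 = 7 and w* = 10.
Then z − 5 = (10/7)·7 = 10, so z* = 15.

w* = 10, z* = 15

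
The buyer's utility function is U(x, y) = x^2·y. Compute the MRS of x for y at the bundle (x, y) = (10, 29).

MRS = 5.8

MU_x = 2·x·y and MU_y = x^2.
MRS = MU_x/MU_y = (2/1)·y/x.
At (10, 29): MRS = 5.8.
So at (10, 29) the consumer would give up 5.8 units of y for one more unit of x.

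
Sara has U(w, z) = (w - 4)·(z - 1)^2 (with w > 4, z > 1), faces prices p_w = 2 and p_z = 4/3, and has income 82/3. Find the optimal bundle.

w* = 7, z* = 10

MU_w = (z−1)^2, MU_z = 2·(w−4)·(z−1).
MRS = (1/2)·(z−1)/(w−4).
Tangency: set MRS = p_w/p_z = 2/(4/3) = 1.5.
So (1/2)·(z − 1)/(w − 4) = 1.5, i.e. (z − 1) = 3·(w − 4).
Rewrite the budget in excess-of-subsistence terms: 2·(w − 4) + (4/3)·(z − 1) = 82/3 − 2·4 − (4/3)·1 = 18.
Substituting, 6·(w − 4) = 18, so w − 4 = 3 and w* = 7.
Then z − 1 = 3·3 = 9, so z* = 10.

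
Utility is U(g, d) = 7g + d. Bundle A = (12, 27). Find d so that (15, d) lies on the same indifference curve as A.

d = 6

U(12, 27) = 111.
Set U(15, d) = 111 and solve.
7·15 + d = 111 ⇒ d = 6 ⇒ d = 6.
Check: U(15, 6) = 111.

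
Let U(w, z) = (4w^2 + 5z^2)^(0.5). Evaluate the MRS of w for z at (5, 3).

For CES with ρ = 2, MRS = (4/5)·(z/w)^(-1).
At (5, 3): MRS = 4/3.
So at (5, 3) the consumer would give up 4/3 units of z for one more unit of w.

MRS = 4/3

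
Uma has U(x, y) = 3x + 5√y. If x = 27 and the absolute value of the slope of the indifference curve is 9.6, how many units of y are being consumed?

MU_x = 3, MU_y = 5/(2√y).
MRS = 3 ÷ (5/(2√y)).
MRS depends only on y: 1.2·√y = 9.6 ⇒ √y = 9.6/1.2 = 8 ⇒ y = 64.

y = 64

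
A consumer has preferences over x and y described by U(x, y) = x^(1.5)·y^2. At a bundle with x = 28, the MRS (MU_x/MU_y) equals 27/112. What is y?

y = 9

MU_x = 1.5·√x·y^2 and MU_y = 2·x^(1.5)·y.
MRS = MU_x/MU_y = (0.75)·y/x.
Substitute x = 28: MRS = y/(112/3). Setting y/(112/3) = 27/112 gives y = (27/112)·(112/3) = 9.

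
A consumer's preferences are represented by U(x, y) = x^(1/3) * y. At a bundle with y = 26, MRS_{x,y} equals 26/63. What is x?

x = 21

MU_x = 1/3·x^(-2/3)·y and MU_y = x^(1/3).
MRS = MU_x/MU_y = (1/3)·y/x.
Substitute y = 26: MRS = (26/3)/x. Setting (26/3)/x = 26/63 gives x = (26/3)/(26/63) = 21.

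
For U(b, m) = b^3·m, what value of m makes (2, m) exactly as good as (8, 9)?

U(8, 9) = 4608.
Set U(2, m) = 4608 and solve.
With b = 2: 2^3 = 8, so m = 4608/8 = 576.
Check: U(2, 576) = 4608.

m = 576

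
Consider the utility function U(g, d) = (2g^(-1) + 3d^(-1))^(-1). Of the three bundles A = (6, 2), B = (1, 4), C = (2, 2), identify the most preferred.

Evaluate utility at each bundle:
U(A) = 0.545.
U(B) = 0.364.
U(C) = 0.400.
Highest utility is A, so A ≻ C ≻ B.

Bundle A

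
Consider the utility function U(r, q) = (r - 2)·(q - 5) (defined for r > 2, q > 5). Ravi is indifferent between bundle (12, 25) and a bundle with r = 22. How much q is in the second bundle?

q = 15

U(12, 25) = 200.
Set U(22, q) = 200 and solve.
With r = 22: (22 − 2) = 20, so (q − 5) = 200/20 = 10.
So q = 5 + 10 = 15.
Check: U(22, 15) = 200.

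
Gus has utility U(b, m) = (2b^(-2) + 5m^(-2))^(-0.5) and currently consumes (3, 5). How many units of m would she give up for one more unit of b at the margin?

MRS = 50/27

For CES with ρ = -2, MRS = (2/5)·(m/b)^3.
At (3, 5): MRS = 50/27.
So at (3, 5) the consumer would give up 50/27 units of m for one more unit of b.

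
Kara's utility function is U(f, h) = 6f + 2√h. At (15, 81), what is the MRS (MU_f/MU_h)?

MRS = 54

MU_f = 6, MU_h = 2/(2√h).
MRS = 6 ÷ (2/(2√h)).
At (15, 81): MRS = 54.
So at (15, 81) the consumer would give up 54 units of h for one more unit of f.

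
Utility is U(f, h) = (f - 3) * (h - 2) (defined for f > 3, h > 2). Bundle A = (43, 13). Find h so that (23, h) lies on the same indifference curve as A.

h = 24

U(43, 13) = 440.
Set U(23, h) = 440 and solve.
With f = 23: (23 − 3) = 20, so (h − 2) = 440/20 = 22.
So h = 2 + 22 = 24.
Check: U(23, 24) = 440.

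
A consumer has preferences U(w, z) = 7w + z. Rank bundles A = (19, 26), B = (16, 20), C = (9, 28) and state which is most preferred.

Bundle A

Evaluate utility at each bundle:
U(A) = 159.
U(B) = 132.
U(C) = 91.
Highest utility is A, so A ≻ B ≻ C.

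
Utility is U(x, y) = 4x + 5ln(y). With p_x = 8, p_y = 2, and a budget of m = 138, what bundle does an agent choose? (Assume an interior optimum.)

MU_x = 4, MU_y = 5/y.
MRS = 4 ÷ (5/y).
Tangency: set MRS = p_x/p_y = 8/2 = 4.
MRS depends only on y: 0.8·y = 4 ⇒ y* = 4/0.8 = 5.
From the budget, 8·x = 138 − 2·5 = 128, so x* = 16.

x* = 16, y* = 5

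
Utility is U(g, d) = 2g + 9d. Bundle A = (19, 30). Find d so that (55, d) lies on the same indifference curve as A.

U(19, 30) = 308.
Set U(55, d) = 308 and solve.
2·55 + 9d = 308 ⇒ 9d = 198 ⇒ d = 22.
Check: U(55, 22) = 308.

d = 22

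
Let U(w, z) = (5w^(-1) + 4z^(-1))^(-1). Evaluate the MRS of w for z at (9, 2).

For CES with ρ = -1, MRS = (5/4)·(z/w)^2.
At (9, 2): MRS = 5/81.
That is, one extra unit of w is worth 5/81 units of z at the margin.

MRS = 5/81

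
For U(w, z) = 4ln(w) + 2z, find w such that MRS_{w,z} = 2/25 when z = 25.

MU_w = 4/w, MU_z = 2.
MRS = 4/w ÷ 2.
MRS depends only on w: 2/w = 2/25 ⇒ w = 2/(2/25) = 25.

w = 25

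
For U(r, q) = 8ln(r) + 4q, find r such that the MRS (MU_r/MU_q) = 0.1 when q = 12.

MU_r = 8/r, MU_q = 4.
MRS = 8/r ÷ 4.
MRS depends only on r: 2/r = 0.1 ⇒ r = 2/0.1 = 20.

r = 20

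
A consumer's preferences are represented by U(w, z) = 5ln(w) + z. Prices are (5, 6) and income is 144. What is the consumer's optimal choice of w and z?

MU_w = 5/w, MU_z = 1.
MRS = 5/w ÷ 1.
Tangency: set MRS = p_w/p_z = 5/6.
MRS depends only on w: 5/w = 5/6 ⇒ w* = 5/(5/6) = 6.
From the budget, 6·z = 144 − 5·6 = 114, so z* = 19.

w* = 6, z* = 19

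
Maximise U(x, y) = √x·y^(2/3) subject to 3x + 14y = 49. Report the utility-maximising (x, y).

x* = 7, y* = 2

MU_x = 0.5·x^(-0.5)·y^(2/3) and MU_y = 2/3·√x·y^(-1/3).
MRS = MU_x/MU_y = (0.75)·y/x.
Tangency: set MRS = p_x/p_y = 3/14.
So (0.75)·y/x = 3/14, i.e. y = (2/7)·x.
Substitute into the budget 3·x + 14·y = 49: 7·x = 49, so x* = 7.
Then y* = (2/7)·7 = 2.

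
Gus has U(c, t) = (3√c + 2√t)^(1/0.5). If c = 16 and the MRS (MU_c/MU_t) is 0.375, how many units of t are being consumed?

t = 1

For CES with ρ = 0.5, MRS = (3/2)·√(t/c).
Setting (3/2)·√(t/16) = 0.375 gives √(t/16) = 0.25, so t/16 = 1/16 and t = 1.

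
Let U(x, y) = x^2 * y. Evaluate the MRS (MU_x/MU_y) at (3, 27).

MRS = 18

MU_x = 2·x·y and MU_y = x^2.
MRS = MU_x/MU_y = (2/1)·y/x.
At (3, 27): MRS = 18.
That is, one extra unit of x is worth 18 units of y at the margin.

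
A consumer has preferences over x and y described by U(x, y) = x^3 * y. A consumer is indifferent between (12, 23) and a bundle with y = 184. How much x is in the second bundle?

U(12, 23) = 39744.
Set U(x, 184) = 39744 and solve.
With y = 184: x^3 = 39744/184 = 216; taking the cube root, x = 6.
Check: U(6, 184) = 39744.

x = 6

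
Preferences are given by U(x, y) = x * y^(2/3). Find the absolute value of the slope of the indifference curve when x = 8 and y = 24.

MRS = 4.5

MU_x = y^(2/3) and MU_y = 2/3·x·y^(-1/3).
MRS = MU_x/MU_y = (1.5)·y/x.
At (8, 24): MRS = 4.5.
So at (8, 24) the consumer would give up 4.5 units of y for one more unit of x.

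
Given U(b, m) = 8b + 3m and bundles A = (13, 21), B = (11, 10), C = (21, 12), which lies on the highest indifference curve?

Evaluate utility at each bundle:
U(A) = 167.
U(B) = 118.
U(C) = 204.
Highest utility is C, so C ≻ A ≻ B.

Bundle C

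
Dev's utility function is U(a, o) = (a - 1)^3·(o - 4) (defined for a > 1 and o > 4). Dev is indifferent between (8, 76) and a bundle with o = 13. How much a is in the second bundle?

U(8, 76) = 24696.
Set U(a, 13) = 24696 and solve.
With o = 13: (13 − 4) = 9, so (a − 1)^3 = 24696/9 = 2744.
Taking the cube root (with a > 1): a − 1 = 14, so a = 15.
Check: U(15, 13) = 24696.

a = 15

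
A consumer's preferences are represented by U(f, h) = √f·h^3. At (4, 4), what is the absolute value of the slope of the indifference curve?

MRS = 1/6

MU_f = 0.5·f^(-0.5)·h^3 and MU_h = 3·√f·h^2.
MRS = MU_f/MU_h = (1/6)·h/f.
At (4, 4): MRS = 1/6.
So at (4, 4) the consumer would give up 1/6 units of h for one more unit of f.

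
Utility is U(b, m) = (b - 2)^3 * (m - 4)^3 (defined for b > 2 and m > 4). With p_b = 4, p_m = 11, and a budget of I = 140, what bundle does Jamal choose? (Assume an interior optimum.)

b* = 13, m* = 8

MU_b = 3·(b−2)^2·(m−4)^3, MU_m = 3·(b−2)^3·(m−4)^2.
MRS = (m−4)/(b−2).
Tangency: set MRS = p_b/p_m = 4/11.
So (m − 4)/(b − 2) = 4/11, i.e. (m − 4) = (4/11)·(b − 2).
Rewrite the budget in excess-of-subsistence terms: 4·(b − 2) + 11·(m − 4) = 140 − 4·2 − 11·4 = 88.
Substituting, 8·(b − 2) = 88, so b − 2 = 11 and b* = 13.
Then m − 4 = (4/11)·11 = 4, so m* = 8.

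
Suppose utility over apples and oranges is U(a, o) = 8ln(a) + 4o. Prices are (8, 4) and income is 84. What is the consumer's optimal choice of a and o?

a* = 1, o* = 19

MU_a = 8/a, MU_o = 4.
MRS = 8/a ÷ 4.
Tangency: set MRS = p_a/p_o = 8/4 = 2.
MRS depends only on a: 2/a = 2 ⇒ a* = 2/2 = 1.
From the budget, 4·o = 84 − 8·1 = 76, so o* = 19.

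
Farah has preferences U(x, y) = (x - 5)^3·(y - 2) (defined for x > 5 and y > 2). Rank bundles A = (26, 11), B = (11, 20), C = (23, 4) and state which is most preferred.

Evaluate utility at each bundle:
U(A) = 83349.
U(B) = 3888.
U(C) = 11664.
Highest utility is A, so A ≻ C ≻ B.

Bundle A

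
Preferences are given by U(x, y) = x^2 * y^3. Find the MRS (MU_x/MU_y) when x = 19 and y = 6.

MU_x = 2·x·y^3 and MU_y = 3·x^2·y^2.
MRS = MU_x/MU_y = (2/3)·y/x.
At (19, 6): MRS = 4/19.
The indifference curve has slope −4/19 at this bundle.

MRS = 4/19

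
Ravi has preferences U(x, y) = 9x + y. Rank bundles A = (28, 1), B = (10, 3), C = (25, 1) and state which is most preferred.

Bundle A

Evaluate utility at each bundle:
U(A) = 253.
U(B) = 93.
U(C) = 226.
Highest utility is A, so A ≻ C ≻ B.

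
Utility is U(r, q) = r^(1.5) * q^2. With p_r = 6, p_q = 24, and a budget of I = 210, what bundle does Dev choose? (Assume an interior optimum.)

r* = 15, q* = 5

MU_r = 1.5·√r·q^2 and MU_q = 2·r^(1.5)·q.
MRS = MU_r/MU_q = (0.75)·q/r.
Tangency: set MRS = p_r/p_q = 6/24 = 0.25.
So (0.75)·q/r = 0.25, i.e. q = (1/3)·r.
Substitute into the budget 6·r + 24·q = 210: 14·r = 210, so r* = 15.
Then q* = (1/3)·15 = 5.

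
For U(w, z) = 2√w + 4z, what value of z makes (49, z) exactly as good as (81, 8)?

z = 9

U(81, 8) = 50.
Set U(49, z) = 50 and solve.
With w = 49: √49 = 7, so 4z = 50 − 2·7 = 36 and z = 9.
Check: U(49, 9) = 50.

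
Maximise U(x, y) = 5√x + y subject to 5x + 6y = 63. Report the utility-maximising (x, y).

MU_x = 5/(2√x), MU_y = 1.
MRS = 5/(2√x) ÷ 1.
Tangency: set MRS = p_x/p_y = 5/6.
MRS depends only on x: 2.5/√x = 5/6 ⇒ √x = 2.5/(5/6) = 3 ⇒ x* = 9.
From the budget, 6·y = 63 − 5·9 = 18, so y* = 3.

x* = 9, y* = 3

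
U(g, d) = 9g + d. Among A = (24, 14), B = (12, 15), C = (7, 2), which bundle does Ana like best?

Evaluate utility at each bundle:
U(A) = 230.
U(B) = 123.
U(C) = 65.
Highest utility is A, so A ≻ B ≻ C.

Bundle A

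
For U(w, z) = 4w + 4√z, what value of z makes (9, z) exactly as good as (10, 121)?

z = 144

U(10, 121) = 84.
Set U(9, z) = 84 and solve.
With w = 9: 4√z = 84 − 4·9 = 48, so √z = 12 and z = 144.
Check: U(9, 144) = 84.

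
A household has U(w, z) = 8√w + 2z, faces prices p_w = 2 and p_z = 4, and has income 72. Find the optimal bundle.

w* = 16, z* = 10

MU_w = 8/(2√w), MU_z = 2.
MRS = 8/(2√w) ÷ 2.
Tangency: set MRS = p_w/p_z = 2/4 = 0.5.
MRS depends only on w: 2/√w = 0.5 ⇒ √w = 2/0.5 = 4 ⇒ w* = 16.
From the budget, 4·z = 72 − 2·16 = 40, so z* = 10.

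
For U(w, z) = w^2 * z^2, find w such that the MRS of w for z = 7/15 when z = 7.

w = 15

MU_w = 2·w·z^2 and MU_z = 2·w^2·z.
MRS = MU_w/MU_z = z/w.
Substitute z = 7: MRS = 7/w. Setting 7/w = 7/15 gives w = 7/(7/15) = 15.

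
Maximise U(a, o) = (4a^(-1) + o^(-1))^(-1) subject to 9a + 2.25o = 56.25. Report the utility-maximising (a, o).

a* = 5, o* = 5

For CES with ρ = -1, MRS = (4/1)·(o/a)^2.
Tangency: set MRS = p_a/p_o = 9/2.25 = 4.
So (o/a)^2 = 1; taking the square root, o/a = 1, i.e. o = a.
Substitute into the budget 9·a + 2.25·o = 56.25: 11.25·a = 56.25, so a* = 5 and o* = 5.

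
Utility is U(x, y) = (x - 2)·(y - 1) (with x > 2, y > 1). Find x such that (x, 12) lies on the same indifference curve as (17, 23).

U(17, 23) = 330.
Set U(x, 12) = 330 and solve.
With y = 12: (12 − 1) = 11, so (x − 2) = 330/11 = 30.
So x = 2 + 30 = 32.
Check: U(32, 12) = 330.

x = 32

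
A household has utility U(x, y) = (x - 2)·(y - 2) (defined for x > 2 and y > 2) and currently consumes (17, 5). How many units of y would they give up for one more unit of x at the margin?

MU_x = (y−2), MU_y = (x−2).
MRS = (y−2)/(x−2).
At (17, 5): MRS = 0.2.
So at (17, 5) the consumer would give up 0.2 units of y for one more unit of x.

MRS = 0.2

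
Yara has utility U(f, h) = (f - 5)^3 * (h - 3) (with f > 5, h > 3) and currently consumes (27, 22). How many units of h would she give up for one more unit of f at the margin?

MU_f = 3·(f−5)^2·(h−3), MU_h = (f−5)^3.
MRS = (3/1)·(h−3)/(f−5).
At (27, 22): MRS = 57/22.
That is, one extra unit of f is worth 57/22 units of h at the margin.

MRS = 57/22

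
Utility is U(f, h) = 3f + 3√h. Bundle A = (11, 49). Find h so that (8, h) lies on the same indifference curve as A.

h = 100

U(11, 49) = 54.
Set U(8, h) = 54 and solve.
With f = 8: 3√h = 54 − 3·8 = 30, so √h = 10 and h = 100.
Check: U(8, 100) = 54.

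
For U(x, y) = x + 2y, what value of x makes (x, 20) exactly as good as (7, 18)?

U(7, 18) = 43.
Set U(x, 20) = 43 and solve.
x + 2·20 = 43 ⇒ x = 3 ⇒ x = 3.
Check: U(3, 20) = 43.

x = 3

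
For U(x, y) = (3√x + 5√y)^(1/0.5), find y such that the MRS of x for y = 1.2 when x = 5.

For CES with ρ = 0.5, MRS = (3/5)·√(y/x).
Setting (3/5)·√(y/5) = 1.2 gives √(y/5) = 2, so y/5 = 4 and y = 20.

y = 20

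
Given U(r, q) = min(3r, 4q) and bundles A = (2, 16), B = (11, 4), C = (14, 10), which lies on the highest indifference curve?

Evaluate utility at each bundle:
U(A) = 6.
U(B) = 16.
U(C) = 40.
Highest utility is C, so C ≻ B ≻ A.

Bundle C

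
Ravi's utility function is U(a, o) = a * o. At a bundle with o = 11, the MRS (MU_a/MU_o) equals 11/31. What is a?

a = 31

MU_a = o and MU_o = a.
MRS = MU_a/MU_o = o/a.
Substitute o = 11: MRS = 11/a. Setting 11/a = 11/31 gives a = 11/(11/31) = 31.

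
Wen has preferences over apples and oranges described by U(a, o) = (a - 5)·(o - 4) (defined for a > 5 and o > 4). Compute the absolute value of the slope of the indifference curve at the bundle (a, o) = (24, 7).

MRS = 3/19

MU_a = (o−4), MU_o = (a−5).
MRS = (o−4)/(a−5).
At (24, 7): MRS = 3/19.
So at (24, 7) the consumer would give up 3/19 units of o for one more unit of a.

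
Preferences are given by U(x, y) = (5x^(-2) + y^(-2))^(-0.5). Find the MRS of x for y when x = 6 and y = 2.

For CES with ρ = -2, MRS = (5/1)·(y/x)^3.
At (6, 2): MRS = 5/27.
The indifference curve has slope −5/27 at this bundle.

MRS = 5/27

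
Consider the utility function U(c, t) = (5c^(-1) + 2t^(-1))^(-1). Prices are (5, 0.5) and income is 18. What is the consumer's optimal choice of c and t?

For CES with ρ = -1, MRS = (5/2)·(t/c)^2.
Tangency: set MRS = p_c/p_t = 5/0.5 = 10.
So (t/c)^2 = 4; taking the square root, t/c = 2, i.e. t = 2·c.
Substitute into the budget 5·c + 0.5·t = 18: 6·c = 18, so c* = 3 and t* = 2·3 = 6.

c* = 3, t* = 6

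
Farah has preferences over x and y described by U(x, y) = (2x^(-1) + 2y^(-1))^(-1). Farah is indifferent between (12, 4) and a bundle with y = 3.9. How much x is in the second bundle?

U depends on (x, y) only through S = 2x^(-1) + 2y^(-1), so equal utility means equal S. At (12, 4): S = 2/3.
With y = 3.9: 2·3.9^(-1) = 20/39, so 2x^(-1) = 2/3 − 20/39 = 2/13, i.e. x^(-1) = 1/13.
Hence x = 1/(1/13) = 13.
Check: U(13, 3.9) = 1.5.

x = 13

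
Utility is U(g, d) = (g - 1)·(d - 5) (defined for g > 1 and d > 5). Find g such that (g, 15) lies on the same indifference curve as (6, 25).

U(6, 25) = 100.
Set U(g, 15) = 100 and solve.
With d = 15: (15 − 5) = 10, so (g − 1) = 100/10 = 10.
So g = 1 + 10 = 11.
Check: U(11, 15) = 100.

g = 11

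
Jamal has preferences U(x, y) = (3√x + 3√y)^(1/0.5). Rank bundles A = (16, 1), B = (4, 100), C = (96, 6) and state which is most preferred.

Bundle C

Evaluate utility at each bundle:
U(A) = 225.000.
U(B) = 1296.000.
U(C) = 1350.000.
Highest utility is C, so C ≻ B ≻ A.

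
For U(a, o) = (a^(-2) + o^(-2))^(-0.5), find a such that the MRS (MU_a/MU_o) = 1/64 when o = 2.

For CES with ρ = -2, MRS = (o/a)^3.
Setting (2/a)^3 = 1/64 gives 2/a = 0.25 and a = 8.

a = 8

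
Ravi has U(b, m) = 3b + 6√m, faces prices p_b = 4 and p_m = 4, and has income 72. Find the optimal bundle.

b* = 17, m* = 1

MU_b = 3, MU_m = 6/(2√m).
MRS = 3 ÷ (6/(2√m)).
Tangency: set MRS = p_b/p_m = 4/4 = 1.
MRS depends only on m: √m = 1 ⇒ √m = 1 ⇒ m* = 1.
From the budget, 4·b = 72 − 4·1 = 68, so b* = 17.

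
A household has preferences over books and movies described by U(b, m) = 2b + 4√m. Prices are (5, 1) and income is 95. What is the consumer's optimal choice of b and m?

b* = 14, m* = 25

MU_b = 2, MU_m = 4/(2√m).
MRS = 2 ÷ (4/(2√m)).
Tangency: set MRS = p_b/p_m = 5/1 = 5.
MRS depends only on m: √m = 5 ⇒ √m = 5 ⇒ m* = 25.
From the budget, 5·b = 95 − 1·25 = 70, so b* = 14.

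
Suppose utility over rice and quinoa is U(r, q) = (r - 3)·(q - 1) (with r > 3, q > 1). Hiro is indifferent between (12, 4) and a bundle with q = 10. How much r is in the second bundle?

U(12, 4) = 27.
Set U(r, 10) = 27 and solve.
With q = 10: (10 − 1) = 9, so (r − 3) = 27/9 = 3.
So r = 3 + 3 = 6.
Check: U(6, 10) = 27.

r = 6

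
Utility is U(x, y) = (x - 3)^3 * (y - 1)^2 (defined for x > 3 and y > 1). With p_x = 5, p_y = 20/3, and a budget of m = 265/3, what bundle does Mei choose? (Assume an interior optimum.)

MU_x = 3·(x−3)^2·(y−1)^2, MU_y = 2·(x−3)^3·(y−1).
MRS = (3/2)·(y−1)/(x−3).
Tangency: set MRS = p_x/p_y = 5/(20/3) = 0.75.
So (3/2)·(y − 1)/(x − 3) = 0.75, i.e. (y − 1) = 0.5·(x − 3).
Rewrite the budget in excess-of-subsistence terms: 5·(x − 3) + (20/3)·(y − 1) = 265/3 − 5·3 − (20/3)·1 = 200/3.
Substituting, (25/3)·(x − 3) = 200/3, so x − 3 = 8 and x* = 11.
Then y − 1 = 0.5·8 = 4, so y* = 5.

x* = 11, y* = 5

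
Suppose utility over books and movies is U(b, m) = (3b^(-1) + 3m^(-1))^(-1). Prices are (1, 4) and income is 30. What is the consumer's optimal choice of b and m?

b* = 10, m* = 5

For CES with ρ = -1, MRS = (m/b)^2.
Tangency: set MRS = p_b/p_m = 1/4 = 0.25.
So (m/b)^2 = 0.25; taking the square root, m/b = 0.5, i.e. m = 0.5·b.
Substitute into the budget 1·b + 4·m = 30: 3·b = 30, so b* = 10 and m* = 0.5·10 = 5.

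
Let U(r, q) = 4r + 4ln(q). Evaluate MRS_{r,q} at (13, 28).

MRS = 28

MU_r = 4, MU_q = 4/q.
MRS = 4 ÷ (4/q).
At (13, 28): MRS = 28.
That is, one extra unit of r is worth 28 units of q at the margin.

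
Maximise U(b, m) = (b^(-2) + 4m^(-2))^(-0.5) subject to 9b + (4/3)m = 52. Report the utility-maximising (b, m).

b* = 4, m* = 12

For CES with ρ = -2, MRS = (1/4)·(m/b)^3.
Tangency: set MRS = p_b/p_m = 9/(4/3) = 6.75.
So (m/b)^3 = 27; taking the cube root, m/b = 3, i.e. m = 3·b.
Substitute into the budget 9·b + (4/3)·m = 52: 13·b = 52, so b* = 4 and m* = 3·4 = 12.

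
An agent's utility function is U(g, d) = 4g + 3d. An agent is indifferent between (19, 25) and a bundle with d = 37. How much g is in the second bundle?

g = 10

U(19, 25) = 151.
Set U(g, 37) = 151 and solve.
4g + 3·37 = 151 ⇒ 4g = 40 ⇒ g = 10.
Check: U(10, 37) = 151.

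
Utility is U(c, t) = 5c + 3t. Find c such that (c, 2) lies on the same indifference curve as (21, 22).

U(21, 22) = 171.
Set U(c, 2) = 171 and solve.
5c + 3·2 = 171 ⇒ 5c = 165 ⇒ c = 33.
Check: U(33, 2) = 171.

c = 33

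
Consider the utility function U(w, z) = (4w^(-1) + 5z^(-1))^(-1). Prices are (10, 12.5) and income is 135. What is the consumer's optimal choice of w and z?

For CES with ρ = -1, MRS = (4/5)·(z/w)^2.
Tangency: set MRS = p_w/p_z = 10/12.5 = 0.8.
So (z/w)^2 = 1; taking the square root, z/w = 1, i.e. z = w.
Substitute into the budget 10·w + 12.5·z = 135: 22.5·w = 135, so w* = 6 and z* = 6.

w* = 6, z* = 6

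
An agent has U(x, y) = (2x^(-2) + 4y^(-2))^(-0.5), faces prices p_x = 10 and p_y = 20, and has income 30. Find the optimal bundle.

For CES with ρ = -2, MRS = (2/4)·(y/x)^3.
Tangency: set MRS = p_x/p_y = 10/20 = 0.5.
So (y/x)^3 = 1; taking the cube root, y/x = 1, i.e. y = x.
Substitute into the budget 10·x + 20·y = 30: 30·x = 30, so x* = 1 and y* = 1.

x* = 1, y* = 1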